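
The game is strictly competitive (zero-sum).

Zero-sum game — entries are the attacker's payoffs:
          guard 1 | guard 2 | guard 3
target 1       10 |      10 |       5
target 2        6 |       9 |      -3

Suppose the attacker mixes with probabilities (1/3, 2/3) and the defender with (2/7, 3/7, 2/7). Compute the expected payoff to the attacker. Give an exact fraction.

6

Against (2/7, 3/7, 2/7), each row's expected payoff is target 1: 60/7; target 2: 33/7.
Taking the (1/3, 2/3)-weighted average: (1/3)·(60/7) + (2/3)·(33/7) = 6.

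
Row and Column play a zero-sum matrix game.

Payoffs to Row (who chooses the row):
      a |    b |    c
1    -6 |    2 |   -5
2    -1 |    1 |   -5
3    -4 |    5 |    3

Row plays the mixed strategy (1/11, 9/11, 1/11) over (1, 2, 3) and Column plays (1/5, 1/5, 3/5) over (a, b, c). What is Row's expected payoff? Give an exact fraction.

Against (1/5, 1/5, 3/5), each row's expected payoff is 1: -19/5; 2: -3; 3: 2.
Taking the (1/11, 9/11, 1/11)-weighted average: (1/11)·(-19/5) + (9/11)·(-3) + (1/11)·(2) = -144/55.

-144/55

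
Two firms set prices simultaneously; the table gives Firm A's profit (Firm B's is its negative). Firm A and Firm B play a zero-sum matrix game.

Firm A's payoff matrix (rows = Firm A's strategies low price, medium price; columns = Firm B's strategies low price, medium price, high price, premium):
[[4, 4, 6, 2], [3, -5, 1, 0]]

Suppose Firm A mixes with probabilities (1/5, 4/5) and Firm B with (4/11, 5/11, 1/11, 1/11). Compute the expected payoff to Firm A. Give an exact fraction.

Against (4/11, 5/11, 1/11, 1/11), each row's expected payoff is low price: 4; medium price: -12/11.
Taking the (1/5, 4/5)-weighted average: (1/5)·(4) + (4/5)·(-12/11) = -4/55.

-4/55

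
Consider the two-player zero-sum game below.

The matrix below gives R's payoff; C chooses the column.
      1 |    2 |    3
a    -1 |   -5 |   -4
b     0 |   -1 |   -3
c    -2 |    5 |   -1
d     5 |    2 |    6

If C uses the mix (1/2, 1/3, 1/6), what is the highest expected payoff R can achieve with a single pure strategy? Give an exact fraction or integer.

a: (-1)·(1/2) + (-5)·(1/3) + (-4)·(1/6) = -17/6.
b: (0)·(1/2) + (-1)·(1/3) + (-3)·(1/6) = -5/6.
c: (-2)·(1/2) + (5)·(1/3) + (-1)·(1/6) = 1/2.
d: (5)·(1/2) + (2)·(1/3) + (6)·(1/6) = 25/6.
The best pure response is d with expected payoff 25/6.

25/6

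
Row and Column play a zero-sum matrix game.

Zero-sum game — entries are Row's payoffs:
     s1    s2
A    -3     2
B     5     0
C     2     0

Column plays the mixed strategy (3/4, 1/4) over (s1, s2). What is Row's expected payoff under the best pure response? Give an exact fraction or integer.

A: (-3)·(3/4) + (2)·(1/4) = -7/4.
B: (5)·(3/4) + (0)·(1/4) = 15/4.
C: (2)·(3/4) + (0)·(1/4) = 3/2.
The best pure response is B with expected payoff 15/4.

15/4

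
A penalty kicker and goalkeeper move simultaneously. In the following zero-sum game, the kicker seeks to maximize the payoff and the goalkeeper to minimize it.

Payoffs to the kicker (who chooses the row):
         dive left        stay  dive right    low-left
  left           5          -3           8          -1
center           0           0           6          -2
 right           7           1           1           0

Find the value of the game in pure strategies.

0

Row minima: -3, -2, 0 → the kicker's maximin is 0.
Column maxima: 7, 1, 8, 0 → the goalkeeper's minimax is 0.
They coincide at (right, low-left), so the value is 0.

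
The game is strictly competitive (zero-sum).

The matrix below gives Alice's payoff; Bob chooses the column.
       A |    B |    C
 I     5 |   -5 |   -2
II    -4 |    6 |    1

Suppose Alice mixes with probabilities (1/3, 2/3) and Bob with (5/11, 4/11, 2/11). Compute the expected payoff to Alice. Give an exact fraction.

13/33

Against (5/11, 4/11, 2/11), each row's expected payoff is I: 1/11; II: 6/11.
Taking the (1/3, 2/3)-weighted average: (1/3)·(1/11) + (2/3)·(6/11) = 13/33.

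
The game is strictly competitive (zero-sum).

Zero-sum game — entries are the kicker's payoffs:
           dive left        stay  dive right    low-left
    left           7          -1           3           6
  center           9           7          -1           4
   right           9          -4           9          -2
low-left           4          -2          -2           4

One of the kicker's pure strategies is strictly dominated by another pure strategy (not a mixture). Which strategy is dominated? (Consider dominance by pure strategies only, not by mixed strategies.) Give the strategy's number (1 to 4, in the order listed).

Compare low-left with left: 7 > 4, -1 > -2, 3 > -2, 6 > 4.
So left strictly dominates low-left for the kicker; low-left is strictly dominated.

4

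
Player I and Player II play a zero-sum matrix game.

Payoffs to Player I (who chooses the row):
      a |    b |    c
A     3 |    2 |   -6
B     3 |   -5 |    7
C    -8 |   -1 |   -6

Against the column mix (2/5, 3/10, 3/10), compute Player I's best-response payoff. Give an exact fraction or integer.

9/5

A: (3)·(2/5) + (2)·(3/10) + (-6)·(3/10) = 0.
B: (3)·(2/5) + (-5)·(3/10) + (7)·(3/10) = 9/5.
C: (-8)·(2/5) + (-1)·(3/10) + (-6)·(3/10) = -53/10.
The best pure response is B with expected payoff 9/5.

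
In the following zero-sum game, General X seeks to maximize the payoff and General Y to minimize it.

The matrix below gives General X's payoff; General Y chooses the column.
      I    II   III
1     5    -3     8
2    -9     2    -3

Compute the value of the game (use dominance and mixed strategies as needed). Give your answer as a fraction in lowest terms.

Column III is strictly dominated by I for General Y (it gives General X more in every row).
The remaining 2×2 game on (1, 2) × (I, II) has no saddle point. Let General X play 1 with probability p; indifference gives 5p − 9(1−p) = −3p + 2(1−p), so p = 11/19.
Similarly General Y's optimal q on I is 5/19, and the value is 5·(5/19) + (-3)·(14/19) = -17/19.

-17/19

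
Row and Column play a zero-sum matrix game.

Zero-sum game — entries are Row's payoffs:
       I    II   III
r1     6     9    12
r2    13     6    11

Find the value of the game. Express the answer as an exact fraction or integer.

81/10

Column III is strictly dominated by II for Column (it gives Row more in every row).
The remaining 2×2 game on (r1, r2) × (I, II) has no saddle point. Let Row play r1 with probability p; indifference gives 6p + 13(1−p) = 9p + 6(1−p), so p = 7/10.
Similarly Column's optimal q on I is 3/10, and the value is 6·(3/10) + (9)·(7/10) = 81/10.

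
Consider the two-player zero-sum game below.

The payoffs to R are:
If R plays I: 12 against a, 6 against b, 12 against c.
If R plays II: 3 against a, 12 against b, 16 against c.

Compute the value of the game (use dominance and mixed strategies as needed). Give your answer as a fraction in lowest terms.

Column c is strictly dominated by b for C (it gives R more in every row).
The remaining 2×2 game on (I, II) × (a, b) has no saddle point. Let R play I with probability p; indifference gives 12p + 3(1−p) = 6p + 12(1−p), so p = 3/5.
Similarly C's optimal q on a is 2/5, and the value is 12·(2/5) + (6)·(3/5) = 42/5.

42/5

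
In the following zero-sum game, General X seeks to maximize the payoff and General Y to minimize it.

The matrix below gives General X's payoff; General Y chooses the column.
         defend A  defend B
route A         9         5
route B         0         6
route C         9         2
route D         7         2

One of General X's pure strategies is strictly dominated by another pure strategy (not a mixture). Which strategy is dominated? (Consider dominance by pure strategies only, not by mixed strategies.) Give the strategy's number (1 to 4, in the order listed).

4

Compare route D with route A: 9 > 7, 5 > 2.
So route A strictly dominates route D for General X; route D is strictly dominated.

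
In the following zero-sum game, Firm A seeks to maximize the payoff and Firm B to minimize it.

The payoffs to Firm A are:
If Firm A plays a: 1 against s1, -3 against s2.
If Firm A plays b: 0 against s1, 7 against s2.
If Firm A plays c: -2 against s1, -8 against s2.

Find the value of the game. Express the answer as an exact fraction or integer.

Row c is strictly dominated by row a, so Firm A never plays it.
The remaining 2×2 game on (a, b) × (s1, s2) has no saddle point. Let Firm A play a with probability p; indifference gives p = −3p + 7(1−p), so p = 7/11.
Similarly Firm B's optimal q on s1 is 10/11, and the value is 1·(10/11) + (-3)·(1/11) = 7/11.

7/11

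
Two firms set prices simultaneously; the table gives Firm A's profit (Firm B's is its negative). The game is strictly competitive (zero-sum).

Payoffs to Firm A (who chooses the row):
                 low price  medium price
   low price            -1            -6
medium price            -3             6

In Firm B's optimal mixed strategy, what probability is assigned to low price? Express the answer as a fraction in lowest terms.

6/7

Row minima are -6 and -3, so Firm A's maximin is -3; column maxima are -1 and 6, so Firm B's minimax is -1. These differ, so the equilibrium is in mixed strategies.
Let Firm B play low price with probability q. Firm A is indifferent when −q − 6(1−q) = −3q + 6(1−q), giving q = 6/7.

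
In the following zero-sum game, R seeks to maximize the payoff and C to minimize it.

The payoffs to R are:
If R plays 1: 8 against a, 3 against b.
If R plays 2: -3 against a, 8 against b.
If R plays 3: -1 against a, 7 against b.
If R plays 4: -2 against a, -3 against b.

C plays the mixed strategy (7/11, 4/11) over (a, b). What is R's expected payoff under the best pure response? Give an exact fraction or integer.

68/11

1: (8)·(7/11) + (3)·(4/11) = 68/11.
2: (-3)·(7/11) + (8)·(4/11) = 1.
3: (-1)·(7/11) + (7)·(4/11) = 21/11.
4: (-2)·(7/11) + (-3)·(4/11) = -26/11.
The best pure response is 1 with expected payoff 68/11.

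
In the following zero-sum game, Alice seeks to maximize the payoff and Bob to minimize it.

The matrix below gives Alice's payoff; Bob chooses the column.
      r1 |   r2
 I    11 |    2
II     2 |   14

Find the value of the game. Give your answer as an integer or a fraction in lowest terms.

50/7

Row minima are 2 and 2, so Alice's maximin is 2; column maxima are 11 and 14, so Bob's minimax is 11. These differ, so the equilibrium is in mixed strategies.
Let Alice play I with probability p. Bob is indifferent when 11p + 2(1−p) = 2p + 14(1−p), giving p = 4/7.
Let Bob play r1 with probability q. Alice is indifferent when 11q + 2(1−q) = 2q + 14(1−q), giving q = 4/7.
The value is 11·(4/7) + (2)·(3/7) = 50/7.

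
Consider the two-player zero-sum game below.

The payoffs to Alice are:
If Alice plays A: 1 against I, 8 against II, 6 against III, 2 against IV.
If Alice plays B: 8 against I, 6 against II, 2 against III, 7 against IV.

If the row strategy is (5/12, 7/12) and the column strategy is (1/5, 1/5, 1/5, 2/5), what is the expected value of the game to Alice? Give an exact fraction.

61/12

Against (1/5, 1/5, 1/5, 2/5), each row's expected payoff is A: 19/5; B: 6.
Taking the (5/12, 7/12)-weighted average: (5/12)·(19/5) + (7/12)·(6) = 61/12.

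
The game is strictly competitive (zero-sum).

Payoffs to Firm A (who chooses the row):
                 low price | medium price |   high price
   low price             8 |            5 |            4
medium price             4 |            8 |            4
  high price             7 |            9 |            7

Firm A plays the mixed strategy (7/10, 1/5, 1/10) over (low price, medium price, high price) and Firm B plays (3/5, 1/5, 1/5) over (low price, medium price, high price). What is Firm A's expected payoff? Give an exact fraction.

158/25

Against (3/5, 1/5, 1/5), each row's expected payoff is low price: 33/5; medium price: 24/5; high price: 37/5.
Taking the (7/10, 1/5, 1/10)-weighted average: (7/10)·(33/5) + (1/5)·(24/5) + (1/10)·(37/5) = 158/25.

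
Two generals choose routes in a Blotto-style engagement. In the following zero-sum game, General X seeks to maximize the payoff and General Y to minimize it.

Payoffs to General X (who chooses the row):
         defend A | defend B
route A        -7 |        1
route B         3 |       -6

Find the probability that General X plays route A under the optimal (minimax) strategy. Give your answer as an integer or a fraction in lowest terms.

9/17

Row minima are -7 and -6, so General X's maximin is -6; column maxima are 3 and 1, so General Y's minimax is 1. These differ, so the equilibrium is in mixed strategies.
Let General X play route A with probability p. General Y is indifferent when −7p + 3(1−p) = p − 6(1−p), giving p = 9/17.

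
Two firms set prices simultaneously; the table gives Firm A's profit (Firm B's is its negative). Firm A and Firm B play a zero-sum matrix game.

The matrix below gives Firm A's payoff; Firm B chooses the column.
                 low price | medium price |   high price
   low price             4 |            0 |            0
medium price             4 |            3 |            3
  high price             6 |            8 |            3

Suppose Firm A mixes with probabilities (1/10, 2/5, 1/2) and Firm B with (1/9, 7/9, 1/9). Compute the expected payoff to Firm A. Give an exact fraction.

Against (1/9, 7/9, 1/9), each row's expected payoff is low price: 4/9; medium price: 28/9; high price: 65/9.
Taking the (1/10, 2/5, 1/2)-weighted average: (1/10)·(4/9) + (2/5)·(28/9) + (1/2)·(65/9) = 49/10.

49/10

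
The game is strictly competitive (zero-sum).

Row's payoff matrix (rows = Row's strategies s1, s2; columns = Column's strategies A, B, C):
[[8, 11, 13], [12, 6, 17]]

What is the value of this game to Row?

Column C is strictly dominated by A for Column (it gives Row more in every row).
The remaining 2×2 game on (s1, s2) × (A, B) has no saddle point. Let Row play s1 with probability p; indifference gives 8p + 12(1−p) = 11p + 6(1−p), so p = 2/3.
Similarly Column's optimal q on A is 5/9, and the value is 8·(5/9) + (11)·(4/9) = 28/3.

28/3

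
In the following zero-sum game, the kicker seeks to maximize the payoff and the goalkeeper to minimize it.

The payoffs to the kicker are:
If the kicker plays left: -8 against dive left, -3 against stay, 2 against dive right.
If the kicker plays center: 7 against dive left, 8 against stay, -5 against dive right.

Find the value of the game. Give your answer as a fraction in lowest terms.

-13/11

Column stay is strictly dominated by dive left for the goalkeeper (it gives the kicker more in every row).
The remaining 2×2 game on (left, center) × (dive left, dive right) has no saddle point. Let the kicker play left with probability p; indifference gives −8p + 7(1−p) = 2p − 5(1−p), so p = 6/11.
Similarly the goalkeeper's optimal q on dive left is 7/22, and the value is -8·(7/22) + (2)·(15/22) = -13/11.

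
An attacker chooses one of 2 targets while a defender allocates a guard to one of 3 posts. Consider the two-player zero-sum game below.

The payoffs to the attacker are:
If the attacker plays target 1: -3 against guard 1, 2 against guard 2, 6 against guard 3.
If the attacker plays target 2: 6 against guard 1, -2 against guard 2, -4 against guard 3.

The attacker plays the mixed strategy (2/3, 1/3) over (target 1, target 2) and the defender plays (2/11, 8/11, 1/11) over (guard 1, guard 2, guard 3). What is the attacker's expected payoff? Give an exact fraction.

8/11

Against (2/11, 8/11, 1/11), each row's expected payoff is target 1: 16/11; target 2: -8/11.
Taking the (2/3, 1/3)-weighted average: (2/3)·(16/11) + (1/3)·(-8/11) = 8/11.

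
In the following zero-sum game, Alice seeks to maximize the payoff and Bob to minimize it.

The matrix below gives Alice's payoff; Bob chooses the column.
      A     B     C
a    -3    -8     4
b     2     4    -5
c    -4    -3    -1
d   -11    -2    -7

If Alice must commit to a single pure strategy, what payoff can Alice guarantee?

-4

The worst-case payoff for each row is a: -8, b: -5, c: -4, d: -11.
The best of these is -4.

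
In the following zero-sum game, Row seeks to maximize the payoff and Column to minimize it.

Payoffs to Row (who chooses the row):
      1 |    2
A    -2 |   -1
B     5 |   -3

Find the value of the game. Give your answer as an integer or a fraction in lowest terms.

Row minima are -2 and -3, so Row's maximin is -2; column maxima are 5 and -1, so Column's minimax is -1. These differ, so the equilibrium is in mixed strategies.
Let Row play A with probability p. Column is indifferent when −2p + 5(1−p) = −p − 3(1−p), giving p = 8/9.
Let Column play 1 with probability q. Row is indifferent when −2q − (1−q) = 5q − 3(1−q), giving q = 2/9.
The value is -2·(2/9) + (-1)·(7/9) = -11/9.

-11/9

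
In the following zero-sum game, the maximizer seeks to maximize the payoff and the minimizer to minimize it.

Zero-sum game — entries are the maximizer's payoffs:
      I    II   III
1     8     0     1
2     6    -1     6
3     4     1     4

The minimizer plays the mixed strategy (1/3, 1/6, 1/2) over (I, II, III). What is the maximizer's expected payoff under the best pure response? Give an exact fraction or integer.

29/6

1: (8)·(1/3) + (0)·(1/6) + (1)·(1/2) = 19/6.
2: (6)·(1/3) + (-1)·(1/6) + (6)·(1/2) = 29/6.
3: (4)·(1/3) + (1)·(1/6) + (4)·(1/2) = 7/2.
The best pure response is 2 with expected payoff 29/6.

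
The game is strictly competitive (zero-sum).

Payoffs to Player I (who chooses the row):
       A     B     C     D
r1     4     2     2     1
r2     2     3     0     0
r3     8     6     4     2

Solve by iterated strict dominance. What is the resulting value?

2

Row r1 is strictly dominated by row r3 (8>4, 6>2, 4>2, 2>1); eliminate r1.
Column B is strictly dominated by C for Player II (0<3, 4<6); eliminate B.
Column A is strictly dominated by C for Player II (0<2, 4<8); eliminate A.
Row r2 is strictly dominated by row r3 (4>0, 2>0); eliminate r2.
Column C is strictly dominated by D for Player II (2<4); eliminate C.
Only (r3, D) remains, with payoff 2.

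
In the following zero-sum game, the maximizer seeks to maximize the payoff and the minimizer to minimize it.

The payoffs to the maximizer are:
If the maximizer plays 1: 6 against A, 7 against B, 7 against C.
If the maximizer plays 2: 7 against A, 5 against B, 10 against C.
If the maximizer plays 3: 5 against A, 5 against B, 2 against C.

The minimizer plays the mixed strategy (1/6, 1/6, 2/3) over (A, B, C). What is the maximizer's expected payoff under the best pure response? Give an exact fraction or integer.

1: (6)·(1/6) + (7)·(1/6) + (7)·(2/3) = 41/6.
2: (7)·(1/6) + (5)·(1/6) + (10)·(2/3) = 26/3.
3: (5)·(1/6) + (5)·(1/6) + (2)·(2/3) = 3.
The best pure response is 2 with expected payoff 26/3.

26/3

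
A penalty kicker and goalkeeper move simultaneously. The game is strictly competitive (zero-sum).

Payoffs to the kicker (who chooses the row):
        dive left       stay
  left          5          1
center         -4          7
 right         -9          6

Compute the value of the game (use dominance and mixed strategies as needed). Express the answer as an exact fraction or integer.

Row right is strictly dominated by row center, so the kicker never plays it.
The remaining 2×2 game on (left, center) × (dive left, stay) has no saddle point. Let the kicker play left with probability p; indifference gives 5p − 4(1−p) = p + 7(1−p), so p = 11/15.
Similarly the goalkeeper's optimal q on dive left is 2/5, and the value is 5·(2/5) + (1)·(3/5) = 13/5.

13/5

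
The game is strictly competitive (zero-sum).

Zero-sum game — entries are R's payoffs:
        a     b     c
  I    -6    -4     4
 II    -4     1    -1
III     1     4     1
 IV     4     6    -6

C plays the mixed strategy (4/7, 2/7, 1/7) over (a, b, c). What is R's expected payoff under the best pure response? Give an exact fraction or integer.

22/7

I: (-6)·(4/7) + (-4)·(2/7) + (4)·(1/7) = -4.
II: (-4)·(4/7) + (1)·(2/7) + (-1)·(1/7) = -15/7.
III: (1)·(4/7) + (4)·(2/7) + (1)·(1/7) = 13/7.
IV: (4)·(4/7) + (6)·(2/7) + (-6)·(1/7) = 22/7.
The best pure response is IV with expected payoff 22/7.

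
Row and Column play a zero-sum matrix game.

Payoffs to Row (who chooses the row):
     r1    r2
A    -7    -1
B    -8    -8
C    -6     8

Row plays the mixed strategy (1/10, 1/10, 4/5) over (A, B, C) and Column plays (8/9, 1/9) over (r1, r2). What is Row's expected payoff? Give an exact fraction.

-449/90

Against (8/9, 1/9), each row's expected payoff is A: -19/3; B: -8; C: -40/9.
Taking the (1/10, 1/10, 4/5)-weighted average: (1/10)·(-19/3) + (1/10)·(-8) + (4/5)·(-40/9) = -449/90.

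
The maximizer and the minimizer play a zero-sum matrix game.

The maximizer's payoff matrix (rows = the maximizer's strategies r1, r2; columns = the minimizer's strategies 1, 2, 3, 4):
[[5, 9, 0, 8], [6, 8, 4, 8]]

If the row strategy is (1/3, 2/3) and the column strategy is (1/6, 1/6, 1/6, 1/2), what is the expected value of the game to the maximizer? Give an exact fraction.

Against (1/6, 1/6, 1/6, 1/2), each row's expected payoff is r1: 19/3; r2: 7.
Taking the (1/3, 2/3)-weighted average: (1/3)·(19/3) + (2/3)·(7) = 61/9.

61/9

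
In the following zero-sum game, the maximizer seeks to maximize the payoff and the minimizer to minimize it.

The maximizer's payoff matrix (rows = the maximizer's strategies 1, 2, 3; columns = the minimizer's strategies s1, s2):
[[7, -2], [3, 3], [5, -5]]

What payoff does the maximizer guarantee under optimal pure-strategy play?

3

Row minima: -2, 3, -5 → the maximizer's maximin is 3.
Column maxima: 7, 3 → the minimizer's minimax is 3.
They coincide at (2, s2), so the value is 3.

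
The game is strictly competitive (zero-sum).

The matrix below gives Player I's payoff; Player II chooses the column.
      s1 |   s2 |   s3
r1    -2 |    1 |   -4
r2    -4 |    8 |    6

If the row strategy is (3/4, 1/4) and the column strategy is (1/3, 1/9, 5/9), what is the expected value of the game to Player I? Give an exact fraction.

-49/36

Against (1/3, 1/9, 5/9), each row's expected payoff is r1: -25/9; r2: 26/9.
Taking the (3/4, 1/4)-weighted average: (3/4)·(-25/9) + (1/4)·(26/9) = -49/36.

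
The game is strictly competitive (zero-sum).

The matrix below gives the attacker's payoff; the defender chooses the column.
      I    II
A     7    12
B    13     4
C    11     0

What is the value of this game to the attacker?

Row C is strictly dominated by row B, so the attacker never plays it.
The remaining 2×2 game on (A, B) × (I, II) has no saddle point. Let the attacker play A with probability p; indifference gives 7p + 13(1−p) = 12p + 4(1−p), so p = 9/14.
Similarly the defender's optimal q on I is 4/7, and the value is 7·(4/7) + (12)·(3/7) = 64/7.

64/7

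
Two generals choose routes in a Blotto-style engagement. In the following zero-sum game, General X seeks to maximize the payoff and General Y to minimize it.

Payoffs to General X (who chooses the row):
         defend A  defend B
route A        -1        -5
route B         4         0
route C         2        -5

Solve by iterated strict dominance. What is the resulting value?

Row route C is strictly dominated by row route B (4>2, 0>-5); eliminate route C.
Column defend A is strictly dominated by defend B for General Y (-5<-1, 0<4); eliminate defend A.
Row route A is strictly dominated by row route B (0>-5); eliminate route A.
Only (route B, defend B) remains, with payoff 0.

0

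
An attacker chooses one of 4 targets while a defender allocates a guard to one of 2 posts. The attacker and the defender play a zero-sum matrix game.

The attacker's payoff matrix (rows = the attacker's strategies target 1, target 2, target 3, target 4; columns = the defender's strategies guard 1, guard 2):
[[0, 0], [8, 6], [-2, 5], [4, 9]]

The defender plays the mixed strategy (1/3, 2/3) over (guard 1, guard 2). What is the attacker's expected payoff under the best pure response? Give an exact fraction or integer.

22/3

target 1: (0)·(1/3) + (0)·(2/3) = 0.
target 2: (8)·(1/3) + (6)·(2/3) = 20/3.
target 3: (-2)·(1/3) + (5)·(2/3) = 8/3.
target 4: (4)·(1/3) + (9)·(2/3) = 22/3.
The best pure response is target 4 with expected payoff 22/3.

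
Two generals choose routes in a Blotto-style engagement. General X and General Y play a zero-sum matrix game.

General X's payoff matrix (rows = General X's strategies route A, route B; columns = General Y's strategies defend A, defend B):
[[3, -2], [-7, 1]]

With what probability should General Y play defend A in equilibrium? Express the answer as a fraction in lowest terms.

Row minima are -2 and -7, so General X's maximin is -2; column maxima are 3 and 1, so General Y's minimax is 1. These differ, so the equilibrium is in mixed strategies.
Let General Y play defend A with probability q. General X is indifferent when 3q − 2(1−q) = −7q + (1−q), giving q = 3/13.

3/13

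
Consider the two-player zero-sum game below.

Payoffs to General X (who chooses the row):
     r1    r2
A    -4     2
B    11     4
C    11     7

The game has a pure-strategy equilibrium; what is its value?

7

Row minima: -4, 4, 7 → General X's maximin is 7.
Column maxima: 11, 7 → General Y's minimax is 7.
They coincide at (C, r2), so the value is 7.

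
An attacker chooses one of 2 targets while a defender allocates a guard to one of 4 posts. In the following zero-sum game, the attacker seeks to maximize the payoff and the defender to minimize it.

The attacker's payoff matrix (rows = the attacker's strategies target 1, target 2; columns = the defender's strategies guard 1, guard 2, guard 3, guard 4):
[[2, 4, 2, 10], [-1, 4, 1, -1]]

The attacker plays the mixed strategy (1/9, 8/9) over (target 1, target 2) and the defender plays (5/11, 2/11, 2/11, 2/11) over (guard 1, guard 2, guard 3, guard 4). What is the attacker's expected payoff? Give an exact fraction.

Against (5/11, 2/11, 2/11, 2/11), each row's expected payoff is target 1: 42/11; target 2: 3/11.
Taking the (1/9, 8/9)-weighted average: (1/9)·(42/11) + (8/9)·(3/11) = 2/3.

2/3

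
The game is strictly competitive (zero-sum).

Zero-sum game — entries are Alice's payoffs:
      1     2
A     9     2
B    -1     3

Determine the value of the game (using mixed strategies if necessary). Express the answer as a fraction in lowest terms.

Row minima are 2 and -1, so Alice's maximin is 2; column maxima are 9 and 3, so Bob's minimax is 3. These differ, so the equilibrium is in mixed strategies.
Let Alice play A with probability p. Bob is indifferent when 9p − (1−p) = 2p + 3(1−p), giving p = 4/11.
Let Bob play 1 with probability q. Alice is indifferent when 9q + 2(1−q) = −q + 3(1−q), giving q = 1/11.
The value is 9·(1/11) + (2)·(10/11) = 29/11.

29/11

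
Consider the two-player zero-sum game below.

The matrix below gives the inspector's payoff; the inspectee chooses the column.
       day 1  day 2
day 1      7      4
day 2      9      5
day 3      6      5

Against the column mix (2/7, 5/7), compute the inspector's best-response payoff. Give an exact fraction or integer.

43/7

day 1: (7)·(2/7) + (4)·(5/7) = 34/7.
day 2: (9)·(2/7) + (5)·(5/7) = 43/7.
day 3: (6)·(2/7) + (5)·(5/7) = 37/7.
The best pure response is day 2 with expected payoff 43/7.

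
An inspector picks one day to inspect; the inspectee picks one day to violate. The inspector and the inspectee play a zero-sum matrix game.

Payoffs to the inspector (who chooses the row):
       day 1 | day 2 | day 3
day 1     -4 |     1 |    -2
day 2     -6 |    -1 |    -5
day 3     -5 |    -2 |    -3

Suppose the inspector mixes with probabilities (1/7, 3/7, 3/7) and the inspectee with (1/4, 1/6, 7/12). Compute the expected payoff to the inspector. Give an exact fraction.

Against (1/4, 1/6, 7/12), each row's expected payoff is day 1: -2; day 2: -55/12; day 3: -10/3.
Taking the (1/7, 3/7, 3/7)-weighted average: (1/7)·(-2) + (3/7)·(-55/12) + (3/7)·(-10/3) = -103/28.

-103/28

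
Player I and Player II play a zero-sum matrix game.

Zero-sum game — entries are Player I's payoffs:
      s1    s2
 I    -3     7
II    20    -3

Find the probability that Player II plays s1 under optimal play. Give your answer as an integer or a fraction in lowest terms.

10/33

Row minima are -3 and -3, so Player I's maximin is -3; column maxima are 20 and 7, so Player II's minimax is 7. These differ, so the equilibrium is in mixed strategies.
Let Player II play s1 with probability q. Player I is indifferent when −3q + 7(1−q) = 20q − 3(1−q), giving q = 10/33.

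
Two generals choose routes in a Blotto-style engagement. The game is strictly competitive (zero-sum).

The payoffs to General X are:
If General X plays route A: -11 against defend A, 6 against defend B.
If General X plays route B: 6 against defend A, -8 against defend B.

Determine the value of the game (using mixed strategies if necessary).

Row minima are -11 and -8, so General X's maximin is -8; column maxima are 6 and 6, so General Y's minimax is 6. These differ, so the equilibrium is in mixed strategies.
Let General X play route A with probability p. General Y is indifferent when −11p + 6(1−p) = 6p − 8(1−p), giving p = 14/31.
Let General Y play defend A with probability q. General X is indifferent when −11q + 6(1−q) = 6q − 8(1−q), giving q = 14/31.
The value is -11·(14/31) + (6)·(17/31) = -52/31.

-52/31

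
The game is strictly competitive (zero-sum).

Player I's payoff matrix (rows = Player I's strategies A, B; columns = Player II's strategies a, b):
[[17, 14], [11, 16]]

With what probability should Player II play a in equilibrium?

Row minima are 14 and 11, so Player I's maximin is 14; column maxima are 17 and 16, so Player II's minimax is 16. These differ, so the equilibrium is in mixed strategies.
Let Player II play a with probability q. Player I is indifferent when 17q + 14(1−q) = 11q + 16(1−q), giving q = 1/4.

1/4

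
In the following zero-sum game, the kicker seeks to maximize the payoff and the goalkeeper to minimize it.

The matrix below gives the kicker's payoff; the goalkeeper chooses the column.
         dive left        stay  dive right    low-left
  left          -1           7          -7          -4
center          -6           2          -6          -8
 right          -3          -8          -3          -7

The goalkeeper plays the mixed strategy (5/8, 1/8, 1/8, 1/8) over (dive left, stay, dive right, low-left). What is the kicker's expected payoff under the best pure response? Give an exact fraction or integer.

-9/8

left: (-1)·(5/8) + (7)·(1/8) + (-7)·(1/8) + (-4)·(1/8) = -9/8.
center: (-6)·(5/8) + (2)·(1/8) + (-6)·(1/8) + (-8)·(1/8) = -21/4.
right: (-3)·(5/8) + (-8)·(1/8) + (-3)·(1/8) + (-7)·(1/8) = -33/8.
The best pure response is left with expected payoff -9/8.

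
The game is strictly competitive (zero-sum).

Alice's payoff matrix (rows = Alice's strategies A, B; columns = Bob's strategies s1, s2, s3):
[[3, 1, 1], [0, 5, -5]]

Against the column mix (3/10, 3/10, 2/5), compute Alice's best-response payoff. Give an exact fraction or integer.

8/5

A: (3)·(3/10) + (1)·(3/10) + (1)·(2/5) = 8/5.
B: (0)·(3/10) + (5)·(3/10) + (-5)·(2/5) = -1/2.
The best pure response is A with expected payoff 8/5.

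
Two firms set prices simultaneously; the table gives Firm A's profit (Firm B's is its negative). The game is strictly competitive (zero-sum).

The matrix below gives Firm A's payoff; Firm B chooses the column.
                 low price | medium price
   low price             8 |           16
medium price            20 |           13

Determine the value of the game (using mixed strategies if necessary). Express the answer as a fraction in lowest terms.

72/5

Row minima are 8 and 13, so Firm A's maximin is 13; column maxima are 20 and 16, so Firm B's minimax is 16. These differ, so the equilibrium is in mixed strategies.
Let Firm A play low price with probability p. Firm B is indifferent when 8p + 20(1−p) = 16p + 13(1−p), giving p = 7/15.
Let Firm B play low price with probability q. Firm A is indifferent when 8q + 16(1−q) = 20q + 13(1−q), giving q = 1/5.
The value is 8·(1/5) + (16)·(4/5) = 72/5.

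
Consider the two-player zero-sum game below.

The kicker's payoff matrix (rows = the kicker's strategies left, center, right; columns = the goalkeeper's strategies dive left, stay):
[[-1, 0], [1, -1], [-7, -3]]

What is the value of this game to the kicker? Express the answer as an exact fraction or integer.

-1/3

Row right is strictly dominated by row left, so the kicker never plays it.
The remaining 2×2 game on (left, center) × (dive left, stay) has no saddle point. Let the kicker play left with probability p; indifference gives −p + (1−p) = −(1−p), so p = 2/3.
Similarly the goalkeeper's optimal q on dive left is 1/3, and the value is -1·(1/3) + (0)·(2/3) = -1/3.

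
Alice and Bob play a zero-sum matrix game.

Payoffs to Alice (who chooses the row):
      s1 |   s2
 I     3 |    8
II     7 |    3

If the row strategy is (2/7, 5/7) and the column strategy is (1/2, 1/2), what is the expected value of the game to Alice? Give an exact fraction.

Against (1/2, 1/2), each row's expected payoff is I: 11/2; II: 5.
Taking the (2/7, 5/7)-weighted average: (2/7)·(11/2) + (5/7)·(5) = 36/7.

36/7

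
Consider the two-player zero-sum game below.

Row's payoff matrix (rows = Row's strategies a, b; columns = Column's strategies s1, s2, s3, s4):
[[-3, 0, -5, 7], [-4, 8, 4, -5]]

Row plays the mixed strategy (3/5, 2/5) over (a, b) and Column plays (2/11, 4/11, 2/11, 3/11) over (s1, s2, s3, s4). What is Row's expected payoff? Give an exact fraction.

49/55

Against (2/11, 4/11, 2/11, 3/11), each row's expected payoff is a: 5/11; b: 17/11.
Taking the (3/5, 2/5)-weighted average: (3/5)·(5/11) + (2/5)·(17/11) = 49/55.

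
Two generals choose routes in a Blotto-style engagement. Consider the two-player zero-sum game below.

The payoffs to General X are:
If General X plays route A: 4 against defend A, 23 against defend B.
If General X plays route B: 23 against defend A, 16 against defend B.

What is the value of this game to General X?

Row minima are 4 and 16, so General X's maximin is 16; column maxima are 23 and 23, so General Y's minimax is 23. These differ, so the equilibrium is in mixed strategies.
Let General X play route A with probability p. General Y is indifferent when 4p + 23(1−p) = 23p + 16(1−p), giving p = 7/26.
Let General Y play defend A with probability q. General X is indifferent when 4q + 23(1−q) = 23q + 16(1−q), giving q = 7/26.
The value is 4·(7/26) + (23)·(19/26) = 465/26.

465/26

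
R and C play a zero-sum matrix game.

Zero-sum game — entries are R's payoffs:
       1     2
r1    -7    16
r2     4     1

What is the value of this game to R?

71/26

Row minima are -7 and 1, so R's maximin is 1; column maxima are 4 and 16, so C's minimax is 4. These differ, so the equilibrium is in mixed strategies.
Let R play r1 with probability p. C is indifferent when −7p + 4(1−p) = 16p + (1−p), giving p = 3/26.
Let C play 1 with probability q. R is indifferent when −7q + 16(1−q) = 4q + (1−q), giving q = 15/26.
The value is -7·(15/26) + (16)·(11/26) = 71/26.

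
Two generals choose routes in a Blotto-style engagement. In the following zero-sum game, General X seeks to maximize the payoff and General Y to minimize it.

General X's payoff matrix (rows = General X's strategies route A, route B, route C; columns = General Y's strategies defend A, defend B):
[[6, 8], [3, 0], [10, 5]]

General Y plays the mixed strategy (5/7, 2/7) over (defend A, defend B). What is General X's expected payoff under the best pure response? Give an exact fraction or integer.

route A: (6)·(5/7) + (8)·(2/7) = 46/7.
route B: (3)·(5/7) + (0)·(2/7) = 15/7.
route C: (10)·(5/7) + (5)·(2/7) = 60/7.
The best pure response is route C with expected payoff 60/7.

60/7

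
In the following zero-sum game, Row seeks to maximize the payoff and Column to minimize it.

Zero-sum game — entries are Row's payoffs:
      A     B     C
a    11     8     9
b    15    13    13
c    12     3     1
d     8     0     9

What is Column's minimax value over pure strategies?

13

The worst case (largest entry) in each column is A: 15, B: 13, C: 13.
The best (smallest) of these is 13.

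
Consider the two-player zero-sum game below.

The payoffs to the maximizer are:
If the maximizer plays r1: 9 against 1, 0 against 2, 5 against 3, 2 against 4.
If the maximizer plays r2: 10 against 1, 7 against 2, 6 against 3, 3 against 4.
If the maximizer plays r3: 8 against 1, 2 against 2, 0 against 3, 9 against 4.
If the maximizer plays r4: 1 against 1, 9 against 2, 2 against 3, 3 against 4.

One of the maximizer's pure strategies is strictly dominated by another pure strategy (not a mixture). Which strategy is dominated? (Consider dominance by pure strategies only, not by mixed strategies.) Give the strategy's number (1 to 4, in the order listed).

1

Compare r1 with r2: 10 > 9, 7 > 0, 6 > 5, 3 > 2.
So r2 strictly dominates r1 for the maximizer; r1 is strictly dominated.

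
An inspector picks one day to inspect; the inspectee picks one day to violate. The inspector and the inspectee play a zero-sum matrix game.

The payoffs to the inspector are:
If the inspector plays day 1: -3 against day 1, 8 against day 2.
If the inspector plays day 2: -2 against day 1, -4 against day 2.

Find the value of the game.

-28/13

Row minima are -3 and -4, so the inspector's maximin is -3; column maxima are -2 and 8, so the inspectee's minimax is -2. These differ, so the equilibrium is in mixed strategies.
Let the inspector play day 1 with probability p. The inspectee is indifferent when −3p − 2(1−p) = 8p − 4(1−p), giving p = 2/13.
Let the inspectee play day 1 with probability q. The inspector is indifferent when −3q + 8(1−q) = −2q − 4(1−q), giving q = 12/13.
The value is -3·(12/13) + (8)·(1/13) = -28/13.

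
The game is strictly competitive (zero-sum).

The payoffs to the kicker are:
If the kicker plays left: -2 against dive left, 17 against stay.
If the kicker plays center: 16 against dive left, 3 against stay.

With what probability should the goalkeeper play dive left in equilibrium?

Row minima are -2 and 3, so the kicker's maximin is 3; column maxima are 16 and 17, so the goalkeeper's minimax is 16. These differ, so the equilibrium is in mixed strategies.
Let the goalkeeper play dive left with probability q. The kicker is indifferent when −2q + 17(1−q) = 16q + 3(1−q), giving q = 7/16.

7/16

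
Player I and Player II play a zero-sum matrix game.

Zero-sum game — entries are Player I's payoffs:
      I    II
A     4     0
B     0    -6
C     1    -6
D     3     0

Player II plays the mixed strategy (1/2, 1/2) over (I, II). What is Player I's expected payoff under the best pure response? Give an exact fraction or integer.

2

A: (4)·(1/2) + (0)·(1/2) = 2.
B: (0)·(1/2) + (-6)·(1/2) = -3.
C: (1)·(1/2) + (-6)·(1/2) = -5/2.
D: (3)·(1/2) + (0)·(1/2) = 3/2.
The best pure response is A with expected payoff 2.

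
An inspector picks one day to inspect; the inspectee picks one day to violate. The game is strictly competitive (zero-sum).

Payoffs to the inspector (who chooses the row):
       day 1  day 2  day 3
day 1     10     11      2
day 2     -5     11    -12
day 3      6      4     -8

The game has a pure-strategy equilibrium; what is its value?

Row minima: 2, -12, -8 → the inspector's maximin is 2.
Column maxima: 10, 11, 2 → the inspectee's minimax is 2.
They coincide at (day 1, day 3), so the value is 2.

2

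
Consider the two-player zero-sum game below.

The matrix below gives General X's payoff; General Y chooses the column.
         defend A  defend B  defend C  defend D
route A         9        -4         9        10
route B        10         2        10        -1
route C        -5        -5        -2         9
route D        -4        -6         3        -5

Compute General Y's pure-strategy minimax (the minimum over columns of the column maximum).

2

The worst case (largest entry) in each column is defend A: 10, defend B: 2, defend C: 10, defend D: 10.
The best (smallest) of these is 2.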